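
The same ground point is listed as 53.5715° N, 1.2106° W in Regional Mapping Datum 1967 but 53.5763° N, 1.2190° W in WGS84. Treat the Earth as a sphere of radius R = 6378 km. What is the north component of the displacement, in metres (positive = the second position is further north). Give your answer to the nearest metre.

ΔN = 534 m

Δφ = 53.5763° − 53.5715° = +0.0048°; Δλ = -1.2190° − -1.2106° = -0.0084°.
1° along a meridian = πR/180 = 111317 m.
ΔN = Δφ × 111317 = 534.3 m; ΔE = Δλ × 111317 × cos(53.5715°) = -0.0084 × 111317 × 0.593819 = -555.3 m.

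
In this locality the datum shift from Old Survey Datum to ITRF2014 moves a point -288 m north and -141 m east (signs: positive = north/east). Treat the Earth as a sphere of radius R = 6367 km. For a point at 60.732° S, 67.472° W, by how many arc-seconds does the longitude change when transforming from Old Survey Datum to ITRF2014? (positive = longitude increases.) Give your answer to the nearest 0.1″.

Δλ = -9.3″

At latitude -60.732°, cos φ = 0.488895.
One radian of longitude at latitude φ spans R cos φ, so Δλ = ΔE / (R cos φ) = -141.0 / (6367000 × 0.488895) = -4.5297e-05 rad = -9.343″.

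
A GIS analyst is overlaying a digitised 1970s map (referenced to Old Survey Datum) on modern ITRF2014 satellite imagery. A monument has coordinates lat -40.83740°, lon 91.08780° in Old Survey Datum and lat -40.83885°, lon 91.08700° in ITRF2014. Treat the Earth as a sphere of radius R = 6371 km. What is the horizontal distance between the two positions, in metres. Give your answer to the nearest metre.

175 m

Δφ = -40.83885° − -40.83740° = -0.00145°; Δλ = 91.08700° − 91.08780° = -0.00080°.
1° along a meridian = πR/180 = 111195 m.
ΔN = Δφ × 111195 = -161.2 m; ΔE = Δλ × 111195 × cos(-40.83740°) = -0.00080 × 111195 × 0.756568 = -67.3 m.
Distance = √(ΔE² + ΔN²) = √((-67.3)² + (-161.2)²) = 174.7 m.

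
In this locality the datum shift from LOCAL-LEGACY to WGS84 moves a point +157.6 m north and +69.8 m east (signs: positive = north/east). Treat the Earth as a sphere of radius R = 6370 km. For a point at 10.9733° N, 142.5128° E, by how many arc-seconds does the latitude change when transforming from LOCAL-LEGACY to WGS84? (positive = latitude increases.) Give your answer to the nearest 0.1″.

On a sphere of radius R, 1 rad of latitude = R, so Δφ = ΔN / R = 157.6 / 6370000 = 2.4741e-05 rad = 5.103″.

Δφ = 5.1″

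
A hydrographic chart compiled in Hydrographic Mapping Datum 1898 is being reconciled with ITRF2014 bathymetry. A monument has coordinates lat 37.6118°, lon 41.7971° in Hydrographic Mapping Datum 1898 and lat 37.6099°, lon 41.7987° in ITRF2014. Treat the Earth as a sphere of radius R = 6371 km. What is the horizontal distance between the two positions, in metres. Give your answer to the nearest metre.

Δφ = 37.6099° − 37.6118° = -0.0019°; Δλ = 41.7987° − 41.7971° = +0.0016°.
1° along a meridian = πR/180 = 111195 m.
ΔN = Δφ × 111195 = -211.3 m; ΔE = Δλ × 111195 × cos(37.6118°) = +0.0016 × 111195 × 0.792164 = 140.9 m.
Distance = √(ΔE² + ΔN²) = √(140.9² + (-211.3)²) = 254.0 m.

254 m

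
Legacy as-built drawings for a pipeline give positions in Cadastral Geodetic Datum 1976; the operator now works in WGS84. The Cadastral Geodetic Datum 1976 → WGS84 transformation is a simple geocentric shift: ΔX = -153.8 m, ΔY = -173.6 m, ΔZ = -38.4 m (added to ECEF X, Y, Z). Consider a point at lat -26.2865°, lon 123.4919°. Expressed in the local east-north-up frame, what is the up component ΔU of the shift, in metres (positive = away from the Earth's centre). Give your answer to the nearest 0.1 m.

ΔU = -36.7 m

At φ = -26.2865°, λ = 123.4919°: sin φ = -0.442860, cos φ = 0.896591, sin λ = 0.833964, cos λ = -0.551819.
ΔU = cos φ cos λ·ΔX + cos φ sin λ·ΔY + sin φ·ΔZ = (0.896591)(-0.551819)(-153.8) + (0.896591)(0.833964)(-173.6) + (-0.442860)(-38.4) = -36.71 m.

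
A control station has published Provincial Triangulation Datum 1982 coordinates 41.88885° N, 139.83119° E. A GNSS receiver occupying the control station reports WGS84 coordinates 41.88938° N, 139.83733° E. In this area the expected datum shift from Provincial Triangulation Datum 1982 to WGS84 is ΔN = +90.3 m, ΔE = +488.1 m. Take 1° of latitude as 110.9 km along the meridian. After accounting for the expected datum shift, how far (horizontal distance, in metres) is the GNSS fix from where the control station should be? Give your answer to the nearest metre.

37 m

Observed coordinate differences: Δφ = +0.00053°, Δλ = +0.00614°.
Converting to metres (1° lat = 110900 m, cos φ = 0.744441): observed ΔN = 58.8 m, observed ΔE = 506.9 m.
Subtracting the expected shift leaves a residual of 58.8 − (90.3) = -31.5 m north and 506.9 − (488.1) = 18.8 m east.
Residual distance = √((-31.5)² + 18.8²) = 36.7 m.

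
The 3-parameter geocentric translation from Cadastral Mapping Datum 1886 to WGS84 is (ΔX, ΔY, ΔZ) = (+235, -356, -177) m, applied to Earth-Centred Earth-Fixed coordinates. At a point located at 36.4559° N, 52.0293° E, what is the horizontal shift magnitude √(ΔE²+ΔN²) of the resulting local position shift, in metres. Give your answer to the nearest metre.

409 m

At φ = 36.4559°, λ = 52.0293°: sin φ = 0.594204, cos φ = 0.804314, sin λ = 0.788325, cos λ = 0.615258.
ΔE = −sin λ·ΔX + cos λ·ΔY = −(0.788325)·(235) + (0.615258)·(-356) = -404.29 m.
ΔN = −sin φ cos λ·ΔX − sin φ sin λ·ΔY + cos φ·ΔZ = −(0.594204)(0.615258)(235) − (0.594204)(0.788325)(-356) + (0.804314)(-177) = -61.52 m.
Horizontal magnitude = √(ΔE² + ΔN²) = √((-404.29)² + (-61.52)²) = 408.94 m.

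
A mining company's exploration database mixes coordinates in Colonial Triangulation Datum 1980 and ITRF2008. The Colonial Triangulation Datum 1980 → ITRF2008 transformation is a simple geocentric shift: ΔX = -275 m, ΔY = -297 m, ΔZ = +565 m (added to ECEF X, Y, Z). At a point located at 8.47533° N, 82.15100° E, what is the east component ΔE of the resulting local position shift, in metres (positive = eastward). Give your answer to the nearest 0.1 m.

At φ = 8.47533°, λ = 82.15100°: sin φ = 0.147384, cos φ = 0.989079, sin λ = 0.990631, cos λ = 0.136563.
ΔE = −sin λ·ΔX + cos λ·ΔY = −(0.990631)·(-275) + (0.136563)·(-297) = 231.86 m.

ΔE = 231.9 m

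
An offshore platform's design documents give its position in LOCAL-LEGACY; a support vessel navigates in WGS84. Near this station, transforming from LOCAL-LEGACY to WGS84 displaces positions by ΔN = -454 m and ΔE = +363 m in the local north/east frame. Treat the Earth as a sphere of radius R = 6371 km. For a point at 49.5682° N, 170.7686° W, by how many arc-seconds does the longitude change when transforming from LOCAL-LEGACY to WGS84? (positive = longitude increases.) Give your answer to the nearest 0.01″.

Δλ = 18.12″

At latitude 49.5682°, cos φ = 0.648542.
One radian of longitude at latitude φ spans R cos φ, so Δλ = ΔE / (R cos φ) = 363.0 / (6371000 × 0.648542) = 8.7854e-05 rad = 18.121″.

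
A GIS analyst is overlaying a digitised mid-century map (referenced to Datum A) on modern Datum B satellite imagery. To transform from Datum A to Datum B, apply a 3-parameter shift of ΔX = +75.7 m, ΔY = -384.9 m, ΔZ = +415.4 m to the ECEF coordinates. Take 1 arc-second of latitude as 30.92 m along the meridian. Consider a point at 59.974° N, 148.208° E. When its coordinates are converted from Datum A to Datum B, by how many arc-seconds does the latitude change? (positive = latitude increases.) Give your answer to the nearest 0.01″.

Δφ = 14.20″

sin φ = 0.865798, cos φ = 0.500393, sin λ = 0.526837, cos λ = -0.849966.
North component: ΔN = −sin φ cos λ·ΔX − sin φ sin λ·ΔY + cos φ·ΔZ = −(0.865798)(-0.849966)(75.7) − (0.865798)(0.526837)(-384.9) + (0.500393)(415.4) = 439.14 m.
1° of latitude spans 3600 × 30.92 = 111312 m, so Δφ = 439.14 / 111312 × 3600 = 14.202″.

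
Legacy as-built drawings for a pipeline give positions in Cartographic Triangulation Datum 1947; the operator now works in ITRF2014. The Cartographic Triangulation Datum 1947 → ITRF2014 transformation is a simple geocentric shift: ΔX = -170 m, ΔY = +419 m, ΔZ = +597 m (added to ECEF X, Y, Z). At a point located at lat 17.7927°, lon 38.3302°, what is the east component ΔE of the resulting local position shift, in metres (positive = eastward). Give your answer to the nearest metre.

ΔE = 434 m

At φ = 17.7927°, λ = 38.3302°: sin φ = 0.305574, cos φ = 0.952168, sin λ = 0.620193, cos λ = 0.784450.
ΔE = −sin λ·ΔX + cos λ·ΔY = −(0.620193)·(-170) + (0.784450)·(419) = 434.12 m.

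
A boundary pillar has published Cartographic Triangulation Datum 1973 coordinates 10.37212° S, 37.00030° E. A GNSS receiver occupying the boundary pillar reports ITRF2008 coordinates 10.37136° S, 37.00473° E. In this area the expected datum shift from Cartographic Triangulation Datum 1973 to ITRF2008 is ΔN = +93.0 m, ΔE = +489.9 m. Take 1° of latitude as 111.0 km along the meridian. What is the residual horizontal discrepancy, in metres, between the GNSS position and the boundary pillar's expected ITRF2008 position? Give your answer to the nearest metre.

Observed coordinate differences: Δφ = +0.00076°, Δλ = +0.00443°.
Converting to metres (1° lat = 111000 m, cos φ = 0.983659): observed ΔN = 84.4 m, observed ΔE = 483.7 m.
Subtracting the expected shift leaves a residual of 84.4 − (93.0) = -8.6 m north and 483.7 − (489.9) = -6.2 m east.
Residual distance = √((-8.6)² + (-6.2)²) = 10.6 m.

11 m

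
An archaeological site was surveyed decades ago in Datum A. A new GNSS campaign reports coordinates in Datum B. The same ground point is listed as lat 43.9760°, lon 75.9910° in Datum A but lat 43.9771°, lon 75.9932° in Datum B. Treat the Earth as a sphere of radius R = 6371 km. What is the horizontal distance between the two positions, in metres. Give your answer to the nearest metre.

214 m

Δφ = 43.9771° − 43.9760° = +0.0011°; Δλ = 75.9932° − 75.9910° = +0.0022°.
1° along a meridian = πR/180 = 111195 m.
ΔN = Δφ × 111195 = 122.3 m; ΔE = Δλ × 111195 × cos(43.9760°) = +0.0022 × 111195 × 0.719631 = 176.0 m.
Distance = √(ΔE² + ΔN²) = √(176.0² + 122.3²) = 214.4 m.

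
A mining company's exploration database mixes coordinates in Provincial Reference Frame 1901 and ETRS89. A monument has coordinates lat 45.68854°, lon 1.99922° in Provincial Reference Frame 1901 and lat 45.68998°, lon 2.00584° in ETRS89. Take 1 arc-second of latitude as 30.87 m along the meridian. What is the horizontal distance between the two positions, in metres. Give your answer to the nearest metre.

538 m

Δφ = 45.68998° − 45.68854° = +0.00144°; Δλ = 2.00584° − 1.99922° = +0.00662°.
1° of latitude = 3600 × 30.87 = 111132 m.
ΔN = Δφ × 111132 = 160.0 m; ΔE = Δλ × 111132 × cos(45.68854°) = +0.00662 × 111132 × 0.698558 = 513.9 m.
Distance = √(ΔE² + ΔN²) = √(513.9² + 160.0²) = 538.3 m.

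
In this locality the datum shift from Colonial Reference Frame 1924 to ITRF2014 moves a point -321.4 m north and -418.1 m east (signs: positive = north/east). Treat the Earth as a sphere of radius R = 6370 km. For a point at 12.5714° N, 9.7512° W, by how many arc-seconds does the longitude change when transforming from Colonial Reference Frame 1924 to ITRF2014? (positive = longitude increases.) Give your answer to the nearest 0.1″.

At latitude 12.5714°, cos φ = 0.976026.
One radian of longitude at latitude φ spans R cos φ, so Δλ = ΔE / (R cos φ) = -418.1 / (6370000 × 0.976026) = -6.7248e-05 rad = -13.871″.

Δλ = -13.9″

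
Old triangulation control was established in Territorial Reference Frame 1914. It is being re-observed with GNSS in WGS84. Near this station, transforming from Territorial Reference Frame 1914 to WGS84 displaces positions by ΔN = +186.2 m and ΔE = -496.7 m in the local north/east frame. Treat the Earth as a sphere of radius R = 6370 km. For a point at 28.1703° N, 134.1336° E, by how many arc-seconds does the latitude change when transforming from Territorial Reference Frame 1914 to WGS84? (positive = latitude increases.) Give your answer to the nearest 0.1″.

On a sphere of radius R, 1 rad of latitude = R, so Δφ = ΔN / R = 186.2 / 6370000 = 2.9231e-05 rad = 6.029″.

Δφ = 6.0″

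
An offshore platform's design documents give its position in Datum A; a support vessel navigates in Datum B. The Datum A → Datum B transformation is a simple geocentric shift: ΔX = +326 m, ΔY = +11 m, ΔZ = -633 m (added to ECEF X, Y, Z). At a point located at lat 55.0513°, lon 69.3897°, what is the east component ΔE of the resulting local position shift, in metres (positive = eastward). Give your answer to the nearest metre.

At φ = 55.0513°, λ = 69.3897°: sin φ = 0.819665, cos φ = 0.572843, sin λ = 0.935996, cos λ = 0.352010.
ΔE = −sin λ·ΔX + cos λ·ΔY = −(0.935996)·(326) + (0.352010)·(11) = -301.26 m.

ΔE = -301 m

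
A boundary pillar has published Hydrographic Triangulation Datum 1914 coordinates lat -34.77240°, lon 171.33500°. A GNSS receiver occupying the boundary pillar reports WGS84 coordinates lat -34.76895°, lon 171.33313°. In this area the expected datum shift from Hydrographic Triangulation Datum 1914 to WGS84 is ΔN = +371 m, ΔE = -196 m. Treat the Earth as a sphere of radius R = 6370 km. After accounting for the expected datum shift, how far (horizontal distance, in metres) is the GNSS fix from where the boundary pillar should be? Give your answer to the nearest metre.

28 m

Observed coordinate differences: Δφ = +0.00345°, Δλ = -0.00187°.
Converting to metres (1° lat = 111177 m, cos φ = 0.821424): observed ΔN = 383.6 m, observed ΔE = -170.8 m.
Subtracting the expected shift leaves a residual of 383.6 − (371) = 12.6 m north and -170.8 − (-196) = 25.2 m east.
Residual distance = √(12.6² + 25.2²) = 28.2 m.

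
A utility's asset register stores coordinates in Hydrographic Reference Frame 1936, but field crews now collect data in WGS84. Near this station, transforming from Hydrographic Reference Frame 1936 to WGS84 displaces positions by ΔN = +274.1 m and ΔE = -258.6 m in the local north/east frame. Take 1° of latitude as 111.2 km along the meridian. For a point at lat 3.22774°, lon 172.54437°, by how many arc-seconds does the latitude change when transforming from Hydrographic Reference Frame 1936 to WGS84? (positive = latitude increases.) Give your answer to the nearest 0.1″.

1° of latitude = 111.2 km, so Δφ = 274.1 / 111200 = 0.0024649° = 8.874″.

Δφ = 8.9″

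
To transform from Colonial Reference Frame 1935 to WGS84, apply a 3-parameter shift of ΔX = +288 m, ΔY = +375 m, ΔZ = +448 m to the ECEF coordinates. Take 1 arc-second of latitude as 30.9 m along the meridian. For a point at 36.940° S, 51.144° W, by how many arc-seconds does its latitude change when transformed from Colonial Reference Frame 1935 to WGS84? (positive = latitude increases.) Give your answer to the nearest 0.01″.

sin φ = -0.600978, cos φ = 0.799265, sin λ = -0.778725, cos λ = 0.627365.
North component: ΔN = −sin φ cos λ·ΔX − sin φ sin λ·ΔY + cos φ·ΔZ = −(-0.600978)(0.627365)(288) − (-0.600978)(-0.778725)(375) + (0.799265)(448) = 291.16 m.
1° of latitude spans 3600 × 30.90 = 111240 m, so Δφ = 291.16 / 111240 × 3600 = 9.423″.

Δφ = 9.42″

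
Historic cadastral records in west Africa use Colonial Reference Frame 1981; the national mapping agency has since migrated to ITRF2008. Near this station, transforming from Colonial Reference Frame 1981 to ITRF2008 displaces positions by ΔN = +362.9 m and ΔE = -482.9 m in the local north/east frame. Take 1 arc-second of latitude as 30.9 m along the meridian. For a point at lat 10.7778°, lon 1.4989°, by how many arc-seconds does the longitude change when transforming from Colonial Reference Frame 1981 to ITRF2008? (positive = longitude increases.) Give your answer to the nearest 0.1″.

Δλ = -15.9″

At latitude 10.7778°, cos φ = 0.982360.
1″ of longitude at this latitude = 30.90 × cos φ = 30.3549 m, so Δλ = -482.9 / 30.3549 = -15.908″.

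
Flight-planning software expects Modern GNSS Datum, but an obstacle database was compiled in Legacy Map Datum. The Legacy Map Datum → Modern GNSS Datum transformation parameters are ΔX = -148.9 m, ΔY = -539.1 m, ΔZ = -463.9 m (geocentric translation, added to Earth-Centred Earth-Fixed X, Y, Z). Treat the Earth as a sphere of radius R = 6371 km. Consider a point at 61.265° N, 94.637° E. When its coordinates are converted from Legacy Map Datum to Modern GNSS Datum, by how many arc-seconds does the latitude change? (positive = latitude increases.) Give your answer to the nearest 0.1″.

sin φ = 0.876853, cos φ = 0.480759, sin λ = 0.996727, cos λ = -0.080843.
North component: ΔN = −sin φ cos λ·ΔX − sin φ sin λ·ΔY + cos φ·ΔZ = −(0.876853)(-0.080843)(-148.9) − (0.876853)(0.996727)(-539.1) + (0.480759)(-463.9) = 237.58 m.
1° of latitude spans πR/180 = 111195 m, so Δφ = 237.58 / 111195 × 3600 = 7.692″.

Δφ = 7.7″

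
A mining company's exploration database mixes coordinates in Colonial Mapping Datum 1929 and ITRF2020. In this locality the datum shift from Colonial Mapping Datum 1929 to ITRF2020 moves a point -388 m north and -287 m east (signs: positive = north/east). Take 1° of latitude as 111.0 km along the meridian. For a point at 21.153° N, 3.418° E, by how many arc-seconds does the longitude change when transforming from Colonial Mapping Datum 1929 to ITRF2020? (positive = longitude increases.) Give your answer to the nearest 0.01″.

At latitude 21.153°, cos φ = 0.932620.
1° of longitude at this latitude = 111.0 × cos φ = 103.52 km, so Δλ = -287.0 / 103520.8 = -0.0027724° = -9.981″.

Δλ = -9.98″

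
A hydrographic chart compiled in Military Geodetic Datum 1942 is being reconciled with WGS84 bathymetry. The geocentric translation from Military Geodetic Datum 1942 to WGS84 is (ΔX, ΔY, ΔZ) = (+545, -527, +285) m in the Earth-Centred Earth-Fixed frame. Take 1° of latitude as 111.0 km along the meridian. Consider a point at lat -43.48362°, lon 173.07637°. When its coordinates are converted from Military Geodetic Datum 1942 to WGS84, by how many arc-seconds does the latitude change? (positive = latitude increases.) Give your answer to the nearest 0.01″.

sin φ = -0.688147, cos φ = 0.725571, sin λ = 0.120546, cos λ = -0.992708.
North component: ΔN = −sin φ cos λ·ΔX − sin φ sin λ·ΔY + cos φ·ΔZ = −(-0.688147)(-0.992708)(545) − (-0.688147)(0.120546)(-527) + (0.725571)(285) = -209.23 m.
1° of latitude spans 111000 m, so Δφ = -209.23 / 111000 × 3600 = -6.786″.

Δφ = -6.79″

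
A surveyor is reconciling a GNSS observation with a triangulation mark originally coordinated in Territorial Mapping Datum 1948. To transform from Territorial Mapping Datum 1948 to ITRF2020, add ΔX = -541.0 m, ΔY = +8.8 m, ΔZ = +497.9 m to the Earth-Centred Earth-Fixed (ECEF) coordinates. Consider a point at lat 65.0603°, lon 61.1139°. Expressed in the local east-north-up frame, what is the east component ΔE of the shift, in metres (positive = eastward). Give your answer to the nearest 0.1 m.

ΔE = 477.9 m

The local east axis at (φ, λ) is (−sin λ, cos λ, 0), so ΔE = −sin(61.1139°)·(-541.0) + cos(61.1139°)·8.8 = 477.94 m.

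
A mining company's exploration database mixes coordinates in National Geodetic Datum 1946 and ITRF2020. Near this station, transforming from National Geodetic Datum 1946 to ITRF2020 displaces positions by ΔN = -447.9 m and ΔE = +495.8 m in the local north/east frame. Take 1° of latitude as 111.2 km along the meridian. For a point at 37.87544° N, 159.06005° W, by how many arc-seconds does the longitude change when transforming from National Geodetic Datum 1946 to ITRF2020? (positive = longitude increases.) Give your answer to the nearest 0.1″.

At latitude 37.87544°, cos φ = 0.789347.
1° of longitude at this latitude = 111.2 × cos φ = 87.78 km, so Δλ = 495.8 / 87775.4 = 0.0056485° = 20.335″.

Δλ = 20.3″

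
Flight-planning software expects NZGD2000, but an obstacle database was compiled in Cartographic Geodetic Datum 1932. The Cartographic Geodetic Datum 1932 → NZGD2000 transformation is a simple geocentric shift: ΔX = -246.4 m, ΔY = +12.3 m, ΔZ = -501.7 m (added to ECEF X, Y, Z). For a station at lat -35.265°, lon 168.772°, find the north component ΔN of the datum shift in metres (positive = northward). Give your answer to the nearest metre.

ΔN = -269 m

The local north axis is (−sin φ cos λ, −sin φ sin λ, cos φ), giving ΔN = 139.538 + 1.383 − 409.633 = -268.71 m.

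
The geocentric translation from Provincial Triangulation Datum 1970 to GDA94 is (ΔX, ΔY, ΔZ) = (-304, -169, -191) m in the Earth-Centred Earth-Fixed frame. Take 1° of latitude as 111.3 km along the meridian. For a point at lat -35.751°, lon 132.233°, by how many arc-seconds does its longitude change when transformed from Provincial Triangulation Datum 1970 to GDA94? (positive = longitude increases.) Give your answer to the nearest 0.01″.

sin φ = -0.584264, cos φ = 0.811564, sin λ = 0.740418, cos λ = -0.672147.
East component: ΔE = −sin λ·ΔX + cos λ·ΔY = −(0.740418)(-304) + (-0.672147)(-169) = 338.68 m.
1° of latitude spans 111300 m; at latitude φ, 1° of longitude spans that × cos φ = 90327.0 m, so Δλ = 338.68 / 90327.0 × 3600 = 13.498″.

Δλ = 13.50″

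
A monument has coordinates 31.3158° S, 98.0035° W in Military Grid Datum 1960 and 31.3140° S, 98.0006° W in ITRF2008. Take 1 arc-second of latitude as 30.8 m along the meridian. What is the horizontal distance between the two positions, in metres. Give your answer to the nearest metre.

Δφ = -31.3140° − -31.3158° = +0.0018°; Δλ = -98.0006° − -98.0035° = +0.0029°.
1° of latitude = 3600 × 30.80 = 110880 m.
ΔN = Δφ × 110880 = 199.6 m; ΔE = Δλ × 110880 × cos(-31.3158°) = +0.0029 × 110880 × 0.854316 = 274.7 m.
Distance = √(ΔE² + ΔN²) = √(274.7² + 199.6²) = 339.6 m.

340 m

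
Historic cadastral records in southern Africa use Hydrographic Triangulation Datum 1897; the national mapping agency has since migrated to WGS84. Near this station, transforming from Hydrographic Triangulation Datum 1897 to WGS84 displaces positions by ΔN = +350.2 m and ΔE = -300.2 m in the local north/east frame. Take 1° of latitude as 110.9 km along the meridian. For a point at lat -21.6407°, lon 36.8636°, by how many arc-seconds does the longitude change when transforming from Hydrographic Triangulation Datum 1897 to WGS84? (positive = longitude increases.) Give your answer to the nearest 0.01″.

At latitude -21.6407°, cos φ = 0.929515.
1° of longitude at this latitude = 110.9 × cos φ = 103.08 km, so Δλ = -300.2 / 103083.2 = -0.0029122° = -10.484″.

Δλ = -10.48″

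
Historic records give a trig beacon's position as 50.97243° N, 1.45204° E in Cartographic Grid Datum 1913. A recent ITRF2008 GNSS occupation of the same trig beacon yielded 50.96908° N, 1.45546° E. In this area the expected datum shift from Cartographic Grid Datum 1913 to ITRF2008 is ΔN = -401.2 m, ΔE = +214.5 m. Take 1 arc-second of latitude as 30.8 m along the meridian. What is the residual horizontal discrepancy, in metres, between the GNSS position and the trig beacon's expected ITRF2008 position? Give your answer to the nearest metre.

Observed coordinate differences: Δφ = -0.00335°, Δλ = +0.00342°.
Converting to metres (1° lat = 110880 m, cos φ = 0.629694): observed ΔN = -371.4 m, observed ΔE = 238.8 m.
Subtracting the expected shift leaves a residual of -371.4 − (-401.2) = 29.8 m north and 238.8 − (214.5) = 24.3 m east.
Residual distance = √(29.8² + 24.3²) = 38.4 m.

38 m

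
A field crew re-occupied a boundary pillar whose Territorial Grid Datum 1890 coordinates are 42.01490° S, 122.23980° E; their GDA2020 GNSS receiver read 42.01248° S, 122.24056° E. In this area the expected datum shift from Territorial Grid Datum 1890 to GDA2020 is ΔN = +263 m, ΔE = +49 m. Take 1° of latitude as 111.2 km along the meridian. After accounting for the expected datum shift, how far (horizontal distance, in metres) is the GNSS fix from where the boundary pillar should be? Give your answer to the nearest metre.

15 m

Observed coordinate differences: Δφ = +0.00242°, Δλ = +0.00076°.
Converting to metres (1° lat = 111200 m, cos φ = 0.742971): observed ΔN = 269.1 m, observed ΔE = 62.8 m.
Subtracting the expected shift leaves a residual of 269.1 − (263) = 6.1 m north and 62.8 − (49) = 13.8 m east.
Residual distance = √(6.1² + 13.8²) = 15.1 m.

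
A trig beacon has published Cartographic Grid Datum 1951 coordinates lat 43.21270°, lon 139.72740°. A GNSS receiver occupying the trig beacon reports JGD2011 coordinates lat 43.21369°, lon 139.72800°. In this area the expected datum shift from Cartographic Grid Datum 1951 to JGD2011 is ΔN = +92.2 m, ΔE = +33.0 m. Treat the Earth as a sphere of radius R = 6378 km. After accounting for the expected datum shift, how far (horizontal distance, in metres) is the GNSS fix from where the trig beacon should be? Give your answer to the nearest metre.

Observed coordinate differences: Δφ = +0.00099°, Δλ = +0.00060°.
Converting to metres (1° lat = 111317 m, cos φ = 0.728817): observed ΔN = 110.2 m, observed ΔE = 48.7 m.
Subtracting the expected shift leaves a residual of 110.2 − (92.2) = 18.0 m north and 48.7 − (33.0) = 15.7 m east.
Residual distance = √(18.0² + 15.7²) = 23.9 m.

24 m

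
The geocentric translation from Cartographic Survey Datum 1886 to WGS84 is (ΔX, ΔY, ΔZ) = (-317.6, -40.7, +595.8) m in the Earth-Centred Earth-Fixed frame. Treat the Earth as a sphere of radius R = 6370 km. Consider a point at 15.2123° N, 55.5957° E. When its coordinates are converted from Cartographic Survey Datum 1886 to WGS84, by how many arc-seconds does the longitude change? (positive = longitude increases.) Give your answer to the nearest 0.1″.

sin φ = 0.262396, cos φ = 0.964960, sin λ = 0.825071, cos λ = 0.565029.
East component: ΔE = −sin λ·ΔX + cos λ·ΔY = −(0.825071)(-317.6) + (0.565029)(-40.7) = 239.05 m.
1° of latitude spans πR/180 = 111177 m; at latitude φ, 1° of longitude spans that × cos φ = 107281.8 m, so Δλ = 239.05 / 107281.8 × 3600 = 8.022″.

Δλ = 8.0″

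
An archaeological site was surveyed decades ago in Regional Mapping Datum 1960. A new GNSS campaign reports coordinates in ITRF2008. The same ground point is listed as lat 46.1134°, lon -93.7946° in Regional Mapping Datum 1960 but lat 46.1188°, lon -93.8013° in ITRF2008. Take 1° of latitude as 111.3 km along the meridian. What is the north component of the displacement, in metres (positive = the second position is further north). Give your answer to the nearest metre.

ΔN = 601 m

Δφ = 46.1188° − 46.1134° = +0.0054°; Δλ = -93.8013° − -93.7946° = -0.0067°.
ΔN = Δφ × 111300 = 601.0 m; ΔE = Δλ × 111300 × cos(46.1134°) = -0.0067 × 111300 × 0.693233 = -517.0 m.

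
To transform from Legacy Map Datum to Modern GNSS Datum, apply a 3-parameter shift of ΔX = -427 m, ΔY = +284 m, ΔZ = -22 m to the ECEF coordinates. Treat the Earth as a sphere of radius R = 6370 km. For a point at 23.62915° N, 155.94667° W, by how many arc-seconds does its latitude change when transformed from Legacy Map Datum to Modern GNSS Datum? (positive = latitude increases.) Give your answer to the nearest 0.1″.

Δφ = -4.2″

sin φ = 0.400815, cos φ = 0.916159, sin λ = -0.407587, cos λ = -0.913166.
North component: ΔN = −sin φ cos λ·ΔX − sin φ sin λ·ΔY + cos φ·ΔZ = −(0.400815)(-0.913166)(-427) − (0.400815)(-0.407587)(284) + (0.916159)(-22) = -130.05 m.
1° of latitude spans πR/180 = 111177 m, so Δφ = -130.05 / 111177 × 3600 = -4.211″.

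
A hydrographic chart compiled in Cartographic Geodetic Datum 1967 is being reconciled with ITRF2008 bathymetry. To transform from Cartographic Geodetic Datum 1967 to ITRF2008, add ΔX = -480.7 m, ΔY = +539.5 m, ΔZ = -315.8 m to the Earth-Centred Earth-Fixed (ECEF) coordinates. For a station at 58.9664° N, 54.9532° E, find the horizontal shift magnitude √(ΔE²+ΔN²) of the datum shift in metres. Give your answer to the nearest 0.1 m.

766.5 m

The local east axis at (φ, λ) is (−sin λ, cos λ, 0), so ΔE = −sin(54.9532°)·(-480.7) + cos(54.9532°)·539.5 = 703.35 m.
The local north axis is (−sin φ cos λ, −sin φ sin λ, cos φ), giving ΔN = 236.529 − 378.460 − 162.808 = -304.74 m.
Horizontal magnitude = √(ΔE² + ΔN²) = √(703.35² + (-304.74)²) = 766.53 m.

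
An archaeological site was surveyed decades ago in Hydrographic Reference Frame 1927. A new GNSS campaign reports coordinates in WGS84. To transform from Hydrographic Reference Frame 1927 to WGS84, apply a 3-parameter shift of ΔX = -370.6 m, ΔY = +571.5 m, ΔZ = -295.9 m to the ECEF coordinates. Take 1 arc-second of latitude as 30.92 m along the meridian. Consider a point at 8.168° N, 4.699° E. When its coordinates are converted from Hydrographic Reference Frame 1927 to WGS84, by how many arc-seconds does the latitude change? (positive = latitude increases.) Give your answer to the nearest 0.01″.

sin φ = 0.142076, cos φ = 0.989856, sin λ = 0.081921, cos λ = 0.996639.
North component: ΔN = −sin φ cos λ·ΔX − sin φ sin λ·ΔY + cos φ·ΔZ = −(0.142076)(0.996639)(-370.6) − (0.142076)(0.081921)(571.5) + (0.989856)(-295.9) = -247.07 m.
1° of latitude spans 3600 × 30.92 = 111312 m, so Δφ = -247.07 / 111312 × 3600 = -7.991″.

Δφ = -7.99″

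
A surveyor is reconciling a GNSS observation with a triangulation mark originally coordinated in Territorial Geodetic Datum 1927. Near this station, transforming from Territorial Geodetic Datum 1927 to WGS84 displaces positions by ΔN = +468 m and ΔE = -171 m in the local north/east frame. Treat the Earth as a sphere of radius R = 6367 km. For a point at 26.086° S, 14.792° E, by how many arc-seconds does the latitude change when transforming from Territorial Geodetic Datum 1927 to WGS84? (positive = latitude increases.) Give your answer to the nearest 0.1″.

Δφ = 15.2″

On a sphere of radius R, 1 rad of latitude = R, so Δφ = ΔN / R = 468.0 / 6367000 = 7.3504e-05 rad = 15.161″.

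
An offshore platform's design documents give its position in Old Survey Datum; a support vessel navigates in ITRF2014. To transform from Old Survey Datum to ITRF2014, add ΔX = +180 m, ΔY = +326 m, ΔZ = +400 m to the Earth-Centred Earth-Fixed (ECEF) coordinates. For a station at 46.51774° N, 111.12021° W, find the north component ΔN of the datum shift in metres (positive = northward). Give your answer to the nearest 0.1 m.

ΔN = 543.0 m

At φ = 46.51774°, λ = -111.12021°: sin φ = 0.725587, cos φ = 0.688130, sin λ = -0.932826, cos λ = -0.360326.
ΔN = −sin φ cos λ·ΔX − sin φ sin λ·ΔY + cos φ·ΔZ = −(0.725587)(-0.360326)(180) − (0.725587)(-0.932826)(326) + (0.688130)(400) = 542.96 m.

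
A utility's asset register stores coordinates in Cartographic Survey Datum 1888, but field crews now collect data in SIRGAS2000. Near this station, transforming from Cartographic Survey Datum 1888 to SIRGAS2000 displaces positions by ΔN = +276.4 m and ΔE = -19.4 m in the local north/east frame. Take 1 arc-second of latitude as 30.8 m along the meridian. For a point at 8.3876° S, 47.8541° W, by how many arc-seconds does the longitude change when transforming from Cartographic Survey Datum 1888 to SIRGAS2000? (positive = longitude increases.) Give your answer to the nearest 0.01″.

Δλ = -0.64″

At latitude -8.3876°, cos φ = 0.989304.
1″ of longitude at this latitude = 30.80 × cos φ = 30.4706 m, so Δλ = -19.4 / 30.4706 = -0.637″.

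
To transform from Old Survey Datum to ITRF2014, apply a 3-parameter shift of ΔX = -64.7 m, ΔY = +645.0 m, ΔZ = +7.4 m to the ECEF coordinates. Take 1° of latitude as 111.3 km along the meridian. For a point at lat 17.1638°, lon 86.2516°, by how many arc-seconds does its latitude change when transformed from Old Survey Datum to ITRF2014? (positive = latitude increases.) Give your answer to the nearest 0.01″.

Δφ = -5.87″

sin φ = 0.295104, cos φ = 0.955465, sin λ = 0.997861, cos λ = 0.065375.
North component: ΔN = −sin φ cos λ·ΔX − sin φ sin λ·ΔY + cos φ·ΔZ = −(0.295104)(0.065375)(-64.7) − (0.295104)(0.997861)(645.0) + (0.955465)(7.4) = -181.62 m.
1° of latitude spans 111300 m, so Δφ = -181.62 / 111300 × 3600 = -5.874″.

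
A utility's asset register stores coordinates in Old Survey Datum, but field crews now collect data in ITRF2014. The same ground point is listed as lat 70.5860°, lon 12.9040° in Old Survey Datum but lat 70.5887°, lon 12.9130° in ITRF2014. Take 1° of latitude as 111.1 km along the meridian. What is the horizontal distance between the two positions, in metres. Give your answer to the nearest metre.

Δφ = 70.5887° − 70.5860° = +0.0027°; Δλ = 12.9130° − 12.9040° = +0.0090°.
ΔN = Δφ × 111100 = 300.0 m; ΔE = Δλ × 111100 × cos(70.5860°) = +0.0090 × 111100 × 0.332392 = 332.4 m.
Distance = √(ΔE² + ΔN²) = √(332.4² + 300.0²) = 447.7 m.

448 m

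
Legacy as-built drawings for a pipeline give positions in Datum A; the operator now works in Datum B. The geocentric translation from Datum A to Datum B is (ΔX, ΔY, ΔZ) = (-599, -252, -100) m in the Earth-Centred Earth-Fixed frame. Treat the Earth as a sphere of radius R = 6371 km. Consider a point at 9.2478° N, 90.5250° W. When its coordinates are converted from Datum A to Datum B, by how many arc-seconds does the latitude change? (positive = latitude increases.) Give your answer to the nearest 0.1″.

Δφ = -4.5″

sin φ = 0.160705, cos φ = 0.987003, sin λ = -0.999958, cos λ = -0.009163.
North component: ΔN = −sin φ cos λ·ΔX − sin φ sin λ·ΔY + cos φ·ΔZ = −(0.160705)(-0.009163)(-599) − (0.160705)(-0.999958)(-252) + (0.987003)(-100) = -140.08 m.
1° of latitude spans πR/180 = 111195 m, so Δφ = -140.08 / 111195 × 3600 = -4.535″.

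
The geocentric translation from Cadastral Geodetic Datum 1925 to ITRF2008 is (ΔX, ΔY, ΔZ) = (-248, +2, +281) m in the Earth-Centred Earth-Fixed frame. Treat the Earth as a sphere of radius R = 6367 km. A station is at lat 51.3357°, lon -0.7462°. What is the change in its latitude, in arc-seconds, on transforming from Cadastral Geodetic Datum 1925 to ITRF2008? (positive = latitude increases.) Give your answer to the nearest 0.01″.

Δφ = 11.96″

sin φ = 0.780820, cos φ = 0.624756, sin λ = -0.013023, cos λ = 0.999915.
North component: ΔN = −sin φ cos λ·ΔX − sin φ sin λ·ΔY + cos φ·ΔZ = −(0.780820)(0.999915)(-248) − (0.780820)(-0.013023)(2) + (0.624756)(281) = 369.20 m.
1° of latitude spans πR/180 = 111125 m, so Δφ = 369.20 / 111125 × 3600 = 11.961″.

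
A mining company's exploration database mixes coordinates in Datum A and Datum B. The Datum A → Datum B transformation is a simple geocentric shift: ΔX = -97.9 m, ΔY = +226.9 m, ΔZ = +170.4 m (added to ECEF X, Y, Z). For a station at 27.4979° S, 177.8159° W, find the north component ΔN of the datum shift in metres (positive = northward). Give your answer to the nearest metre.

ΔN = 192 m

The local north axis is (−sin φ cos λ, −sin φ sin λ, cos φ), giving ΔN = 45.169 − 3.993 + 151.150 = 192.33 m.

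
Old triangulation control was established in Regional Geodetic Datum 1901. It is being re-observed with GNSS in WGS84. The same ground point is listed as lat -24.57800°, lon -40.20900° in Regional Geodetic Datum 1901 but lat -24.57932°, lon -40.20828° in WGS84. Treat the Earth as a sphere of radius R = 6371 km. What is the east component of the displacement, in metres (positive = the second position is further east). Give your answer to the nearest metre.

ΔE = 73 m

Δφ = -24.57932° − -24.57800° = -0.00132°; Δλ = -40.20828° − -40.20900° = +0.00072°.
1° along a meridian = πR/180 = 111195 m.
ΔN = Δφ × 111195 = -146.8 m; ΔE = Δλ × 111195 × cos(-24.57800°) = +0.00072 × 111195 × 0.909396 = 72.8 m.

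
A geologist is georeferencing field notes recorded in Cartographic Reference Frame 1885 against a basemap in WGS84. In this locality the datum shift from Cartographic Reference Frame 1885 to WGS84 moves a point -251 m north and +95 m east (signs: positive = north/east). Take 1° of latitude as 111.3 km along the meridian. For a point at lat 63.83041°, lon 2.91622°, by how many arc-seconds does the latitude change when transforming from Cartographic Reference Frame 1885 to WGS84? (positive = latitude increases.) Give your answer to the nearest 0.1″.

Δφ = -8.1″

1° of latitude = 111.3 km, so Δφ = -251.0 / 111300 = -0.0022552° = -8.119″.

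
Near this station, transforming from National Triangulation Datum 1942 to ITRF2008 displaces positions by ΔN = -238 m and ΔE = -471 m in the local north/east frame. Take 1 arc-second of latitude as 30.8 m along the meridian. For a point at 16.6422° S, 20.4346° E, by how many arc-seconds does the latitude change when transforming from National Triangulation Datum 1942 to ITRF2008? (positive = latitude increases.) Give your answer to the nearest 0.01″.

1″ of latitude = 30.80 m, so Δφ = -238.0 / 30.80 = -7.727″.

Δφ = -7.73″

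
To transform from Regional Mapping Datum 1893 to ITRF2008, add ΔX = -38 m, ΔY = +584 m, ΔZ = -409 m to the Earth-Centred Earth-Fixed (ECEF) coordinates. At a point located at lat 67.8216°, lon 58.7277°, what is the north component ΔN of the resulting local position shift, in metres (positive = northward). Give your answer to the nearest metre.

At φ = 67.8216°, λ = 58.7277°: sin φ = 0.926013, cos φ = 0.377492, sin λ = 0.854710, cos λ = 0.519106.
ΔN = −sin φ cos λ·ΔX − sin φ sin λ·ΔY + cos φ·ΔZ = −(0.926013)(0.519106)(-38) − (0.926013)(0.854710)(584) + (0.377492)(-409) = -598.35 m.

ΔN = -598 m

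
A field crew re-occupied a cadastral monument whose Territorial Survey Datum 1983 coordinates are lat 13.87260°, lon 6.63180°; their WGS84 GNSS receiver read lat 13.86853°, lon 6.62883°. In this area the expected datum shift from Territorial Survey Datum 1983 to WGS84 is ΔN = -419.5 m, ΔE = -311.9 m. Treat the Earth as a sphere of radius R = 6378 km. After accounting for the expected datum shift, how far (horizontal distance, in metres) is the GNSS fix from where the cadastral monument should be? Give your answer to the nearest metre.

35 m

Observed coordinate differences: Δφ = -0.00407°, Δλ = -0.00297°.
Converting to metres (1° lat = 111317 m, cos φ = 0.970831): observed ΔN = -453.1 m, observed ΔE = -321.0 m.
Subtracting the expected shift leaves a residual of -453.1 − (-419.5) = -33.6 m north and -321.0 − (-311.9) = -9.1 m east.
Residual distance = √((-33.6)² + (-9.1)²) = 34.8 m.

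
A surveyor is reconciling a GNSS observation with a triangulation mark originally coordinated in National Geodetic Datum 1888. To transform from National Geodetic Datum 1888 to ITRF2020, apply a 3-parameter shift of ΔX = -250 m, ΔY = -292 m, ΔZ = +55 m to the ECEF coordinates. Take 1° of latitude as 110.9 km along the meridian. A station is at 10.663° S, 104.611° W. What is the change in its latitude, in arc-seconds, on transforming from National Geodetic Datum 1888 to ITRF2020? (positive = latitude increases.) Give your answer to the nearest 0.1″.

Δφ = 3.8″

sin φ = -0.185032, cos φ = 0.982732, sin λ = -0.967661, cos λ = -0.252255.
North component: ΔN = −sin φ cos λ·ΔX − sin φ sin λ·ΔY + cos φ·ΔZ = −(-0.185032)(-0.252255)(-250) − (-0.185032)(-0.967661)(-292) + (0.982732)(55) = 118.00 m.
1° of latitude spans 110900 m, so Δφ = 118.00 / 110900 × 3600 = 3.831″.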